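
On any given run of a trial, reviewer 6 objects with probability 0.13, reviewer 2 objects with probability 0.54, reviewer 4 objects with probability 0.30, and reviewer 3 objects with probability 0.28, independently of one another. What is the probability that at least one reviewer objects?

P(none) = (1 − 0.13) × (1 − 0.54) × (1 − 0.30) × (1 − 0.28) = 0.87 × 0.46 × 0.70 × 0.72 = 0.2017008
P(at least one) = 1 − 0.2017008 = 0.7982992

0.7982992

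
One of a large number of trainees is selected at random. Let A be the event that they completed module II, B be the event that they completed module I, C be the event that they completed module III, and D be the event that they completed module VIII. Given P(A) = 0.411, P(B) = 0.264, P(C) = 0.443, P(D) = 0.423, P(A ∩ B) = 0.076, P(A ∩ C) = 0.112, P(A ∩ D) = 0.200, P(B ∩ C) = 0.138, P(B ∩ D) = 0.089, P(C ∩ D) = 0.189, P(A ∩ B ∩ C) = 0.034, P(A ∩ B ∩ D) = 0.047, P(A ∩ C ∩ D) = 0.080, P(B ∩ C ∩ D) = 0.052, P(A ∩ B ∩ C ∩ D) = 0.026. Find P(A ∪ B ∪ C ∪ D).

0.924

P(A ∪ B ∪ C ∪ D) = 0.411 + 0.264 + 0.443 + 0.423 − 0.076 − 0.112 − 0.200 − 0.138 − 0.089 − 0.189 + 0.034 + 0.047 + 0.080 + 0.052 − 0.026 = 0.924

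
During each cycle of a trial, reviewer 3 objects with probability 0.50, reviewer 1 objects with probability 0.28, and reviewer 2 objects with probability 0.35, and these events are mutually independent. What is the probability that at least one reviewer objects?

0.766

Independence gives P(none) = ∏(1 − pᵢ).
P(none) = (1 − 0.50) × (1 − 0.28) × (1 − 0.35) = 0.50 × 0.72 × 0.65 = 0.234
P(at least one) = 1 − 0.234 = 0.766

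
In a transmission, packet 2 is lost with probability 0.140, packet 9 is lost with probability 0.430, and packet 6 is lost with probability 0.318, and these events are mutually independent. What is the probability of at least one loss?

Independence gives P(none) = ∏(1 − pᵢ).
P(none) = (1 − 0.140) × (1 − 0.430) × (1 − 0.318) = 0.860 × 0.570 × 0.682 = 0.3343164
P(at least one) = 1 − 0.3343164 = 0.6656836

0.6656836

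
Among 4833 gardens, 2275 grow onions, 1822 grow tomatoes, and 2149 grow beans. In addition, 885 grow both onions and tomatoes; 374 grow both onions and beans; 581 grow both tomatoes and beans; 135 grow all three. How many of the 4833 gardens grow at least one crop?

Inclusion–exclusion gives
|union| = 2275 + 1822 + 2149 − 885 − 374 − 581 + 135 = 4541

4541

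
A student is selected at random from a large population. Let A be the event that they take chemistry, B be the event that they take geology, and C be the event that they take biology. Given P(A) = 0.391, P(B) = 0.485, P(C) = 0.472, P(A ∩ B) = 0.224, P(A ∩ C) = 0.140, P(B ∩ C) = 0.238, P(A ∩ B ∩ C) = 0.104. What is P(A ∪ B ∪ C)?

0.850

P(A ∪ B ∪ C) = 0.391 + 0.485 + 0.472 − 0.224 − 0.140 − 0.238 + 0.104 = 0.850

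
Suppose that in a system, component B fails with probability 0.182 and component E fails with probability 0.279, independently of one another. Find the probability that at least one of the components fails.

Since the events are independent, P(none) is the product of the individual non-occurrence probabilities.
P(none) = (1 − 0.182) × (1 − 0.279) = 0.818 × 0.721 = 0.589778
P(at least one) = 1 − 0.589778 = 0.410222

0.410222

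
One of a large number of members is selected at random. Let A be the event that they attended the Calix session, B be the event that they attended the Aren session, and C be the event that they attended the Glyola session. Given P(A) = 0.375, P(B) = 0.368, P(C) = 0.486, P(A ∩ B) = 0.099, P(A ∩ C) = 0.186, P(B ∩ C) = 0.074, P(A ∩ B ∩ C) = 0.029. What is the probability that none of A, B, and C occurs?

Using inclusion–exclusion:
P(A ∪ B ∪ C) = 0.375 + 0.368 + 0.486 − 0.099 − 0.186 − 0.074 + 0.029 = 0.899
P(none) = 1 − 0.899 = 0.101

0.101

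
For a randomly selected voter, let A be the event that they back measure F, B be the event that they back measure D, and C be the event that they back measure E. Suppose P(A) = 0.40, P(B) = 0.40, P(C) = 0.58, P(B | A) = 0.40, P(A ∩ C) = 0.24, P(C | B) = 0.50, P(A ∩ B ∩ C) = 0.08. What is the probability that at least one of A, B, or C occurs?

0.86

P(A ∩ B) = P(A)·P(B|A) = 0.40 × 0.40 = 0.16
P(B ∩ C) = P(B)·P(C|B) = 0.40 × 0.50 = 0.20
P(A ∪ B ∪ C) = 0.40 + 0.40 + 0.58 − 0.16 − 0.24 − 0.20 + 0.08 = 0.86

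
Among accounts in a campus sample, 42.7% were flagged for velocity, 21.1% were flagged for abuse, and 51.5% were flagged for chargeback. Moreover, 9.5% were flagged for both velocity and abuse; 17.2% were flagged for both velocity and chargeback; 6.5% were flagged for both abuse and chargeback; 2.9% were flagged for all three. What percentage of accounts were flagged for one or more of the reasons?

85.0%

P(union) = 42.7 + 21.1 + 51.5 − 9.5 − 17.2 − 6.5 + 2.9 = 85.0%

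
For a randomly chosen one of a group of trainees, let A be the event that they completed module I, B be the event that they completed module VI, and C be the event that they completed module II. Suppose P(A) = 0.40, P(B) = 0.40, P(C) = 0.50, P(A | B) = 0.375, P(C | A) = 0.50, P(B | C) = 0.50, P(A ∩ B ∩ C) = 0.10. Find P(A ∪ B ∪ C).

0.80

P(A ∩ B) = P(B)·P(A|B) = 0.40 × 0.375 = 0.15
P(A ∩ C) = P(A)·P(C|A) = 0.40 × 0.50 = 0.20
P(B ∩ C) = P(C)·P(B|C) = 0.50 × 0.50 = 0.25
P(A ∪ B ∪ C) = 0.40 + 0.40 + 0.50 − 0.15 − 0.20 − 0.25 + 0.10 = 0.80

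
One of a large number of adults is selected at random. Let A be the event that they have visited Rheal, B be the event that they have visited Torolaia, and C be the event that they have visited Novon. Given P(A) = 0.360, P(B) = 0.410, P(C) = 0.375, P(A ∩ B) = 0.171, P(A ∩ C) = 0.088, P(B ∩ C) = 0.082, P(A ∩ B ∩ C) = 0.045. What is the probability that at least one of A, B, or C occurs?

0.849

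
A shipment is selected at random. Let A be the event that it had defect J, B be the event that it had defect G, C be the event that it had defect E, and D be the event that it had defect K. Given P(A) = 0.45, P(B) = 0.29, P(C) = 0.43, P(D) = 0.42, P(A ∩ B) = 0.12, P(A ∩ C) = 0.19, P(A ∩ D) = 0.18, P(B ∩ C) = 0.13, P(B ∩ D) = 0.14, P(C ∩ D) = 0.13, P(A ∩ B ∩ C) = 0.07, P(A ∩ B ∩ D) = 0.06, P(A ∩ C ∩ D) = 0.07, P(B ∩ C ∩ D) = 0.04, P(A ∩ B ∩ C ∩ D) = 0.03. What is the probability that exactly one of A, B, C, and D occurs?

0.41

Using the inclusion–exclusion count for exactly one event:
P(exactly one) = 0.45 + 0.29 + 0.43 + 0.42 − 2·0.12 − 2·0.19 − 2·0.18 − 2·0.13 − 2·0.14 − 2·0.13 + 3·0.07 + 3·0.06 + 3·0.07 + 3·0.04 − 4·0.03 = 0.41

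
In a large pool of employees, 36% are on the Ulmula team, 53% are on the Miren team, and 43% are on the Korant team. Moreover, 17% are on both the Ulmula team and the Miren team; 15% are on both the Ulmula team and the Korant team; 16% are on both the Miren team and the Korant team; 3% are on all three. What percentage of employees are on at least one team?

P(at least one) = 36 + 53 + 43 − 17 − 15 − 16 + 3 = 87%

87%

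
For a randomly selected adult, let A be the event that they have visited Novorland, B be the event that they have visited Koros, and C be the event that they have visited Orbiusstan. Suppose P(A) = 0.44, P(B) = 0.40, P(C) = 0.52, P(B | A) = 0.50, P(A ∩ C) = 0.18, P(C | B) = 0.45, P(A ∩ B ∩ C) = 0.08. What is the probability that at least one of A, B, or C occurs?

0.86

P(A ∩ B) = P(A)·P(B|A) = 0.44 × 0.50 = 0.22
P(B ∩ C) = P(B)·P(C|B) = 0.40 × 0.45 = 0.18
P(A ∪ B ∪ C) = 0.44 + 0.40 + 0.52 − 0.22 − 0.18 − 0.18 + 0.08 = 0.86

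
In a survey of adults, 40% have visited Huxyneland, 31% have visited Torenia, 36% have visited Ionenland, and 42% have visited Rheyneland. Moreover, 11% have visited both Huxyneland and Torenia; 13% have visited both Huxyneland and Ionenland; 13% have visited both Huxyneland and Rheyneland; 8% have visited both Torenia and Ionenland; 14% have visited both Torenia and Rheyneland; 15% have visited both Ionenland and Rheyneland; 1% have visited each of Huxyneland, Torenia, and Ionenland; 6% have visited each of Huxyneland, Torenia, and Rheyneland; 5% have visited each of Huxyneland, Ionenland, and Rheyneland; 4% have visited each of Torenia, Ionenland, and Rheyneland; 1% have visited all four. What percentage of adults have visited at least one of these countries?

By inclusion–exclusion:
P(≥1) = 40 + 31 + 36 + 42 − 11 − 13 − 13 − 8 − 14 − 15 + 1 + 6 + 5 + 4 − 1 = 90%

90%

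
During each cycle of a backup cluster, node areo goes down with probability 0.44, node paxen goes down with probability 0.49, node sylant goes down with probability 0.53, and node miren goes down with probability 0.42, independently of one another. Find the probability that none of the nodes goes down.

Since the events are independent, P(none) is the product of the individual non-occurrence probabilities.
P(none) = (1 − 0.44) × (1 − 0.49) × (1 − 0.53) × (1 − 0.42) = 0.56 × 0.51 × 0.47 × 0.58 = 0.07785456

0.07785456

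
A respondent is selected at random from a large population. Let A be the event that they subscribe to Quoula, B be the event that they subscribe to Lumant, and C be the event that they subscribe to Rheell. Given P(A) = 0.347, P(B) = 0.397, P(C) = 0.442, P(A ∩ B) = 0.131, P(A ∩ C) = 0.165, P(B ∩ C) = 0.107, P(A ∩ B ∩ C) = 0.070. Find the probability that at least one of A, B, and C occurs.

By inclusion-exclusion,
P(A ∪ B ∪ C) = 0.347 + 0.397 + 0.442 − 0.131 − 0.165 − 0.107 + 0.070 = 0.853

0.853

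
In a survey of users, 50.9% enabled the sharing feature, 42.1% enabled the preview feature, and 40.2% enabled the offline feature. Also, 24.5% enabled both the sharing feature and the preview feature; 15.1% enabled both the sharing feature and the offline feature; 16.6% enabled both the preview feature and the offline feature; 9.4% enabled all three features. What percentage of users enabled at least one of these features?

Inclusion–exclusion gives
P(union) = 50.9 + 42.1 + 40.2 − 24.5 − 15.1 − 16.6 + 9.4 = 86.4%

86.4%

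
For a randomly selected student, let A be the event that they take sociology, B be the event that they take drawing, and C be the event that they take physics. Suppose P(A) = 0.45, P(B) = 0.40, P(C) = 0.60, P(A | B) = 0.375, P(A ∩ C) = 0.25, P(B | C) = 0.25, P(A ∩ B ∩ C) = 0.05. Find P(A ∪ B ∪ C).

P(A ∩ B) = P(B)·P(A|B) = 0.40 × 0.375 = 0.15
P(B ∩ C) = P(C)·P(B|C) = 0.60 × 0.25 = 0.15
Inclusion–exclusion gives
P(A ∪ B ∪ C) = 0.45 + 0.40 + 0.60 − 0.15 − 0.25 − 0.15 + 0.05 = 0.95

0.95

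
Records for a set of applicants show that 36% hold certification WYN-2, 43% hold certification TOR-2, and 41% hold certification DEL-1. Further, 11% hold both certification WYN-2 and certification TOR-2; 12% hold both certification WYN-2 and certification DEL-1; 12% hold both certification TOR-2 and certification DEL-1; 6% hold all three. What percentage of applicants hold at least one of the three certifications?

P(at least one) = 36 + 43 + 41 − 11 − 12 − 12 + 6 = 91%

91%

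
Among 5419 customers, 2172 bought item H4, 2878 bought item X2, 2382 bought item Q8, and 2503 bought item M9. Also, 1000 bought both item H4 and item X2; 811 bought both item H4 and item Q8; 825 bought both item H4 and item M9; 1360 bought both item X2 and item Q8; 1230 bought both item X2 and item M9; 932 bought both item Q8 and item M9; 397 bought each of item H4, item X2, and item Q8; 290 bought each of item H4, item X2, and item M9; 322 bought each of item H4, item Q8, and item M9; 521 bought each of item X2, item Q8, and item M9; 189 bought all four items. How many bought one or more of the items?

5118

|at least one| = 2172 + 2878 + 2382 + 2503 − 1000 − 811 − 825 − 1360 − 1230 − 932 + 397 + 290 + 322 + 521 − 189 = 5118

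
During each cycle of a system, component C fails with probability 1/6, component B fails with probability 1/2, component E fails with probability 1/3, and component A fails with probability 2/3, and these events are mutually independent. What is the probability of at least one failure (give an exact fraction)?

Independence gives P(none) = ∏(1 − pᵢ).
P(none) = (1 − 1/6) × (1 − 1/2) × (1 − 1/3) × (1 − 2/3) = 5/6 × 1/2 × 2/3 × 1/3 = 5/54
P(at least one) = 1 − 5/54 = 49/54

49/54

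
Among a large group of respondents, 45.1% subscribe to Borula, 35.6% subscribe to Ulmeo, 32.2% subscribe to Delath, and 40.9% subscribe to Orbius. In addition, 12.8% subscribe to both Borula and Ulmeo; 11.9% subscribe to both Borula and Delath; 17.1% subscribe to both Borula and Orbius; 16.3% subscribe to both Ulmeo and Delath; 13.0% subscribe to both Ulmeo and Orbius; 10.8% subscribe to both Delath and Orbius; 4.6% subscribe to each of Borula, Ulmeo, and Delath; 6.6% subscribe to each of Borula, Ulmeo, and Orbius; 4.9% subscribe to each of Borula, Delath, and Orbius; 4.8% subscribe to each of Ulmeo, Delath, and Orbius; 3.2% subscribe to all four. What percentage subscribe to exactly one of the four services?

P(exactly one) = 45.1 + 35.6 + 32.2 + 40.9 − 2·12.8 − 2·11.9 − 2·17.1 − 2·16.3 − 2·13.0 − 2·10.8 + 3·4.6 + 3·6.6 + 3·4.9 + 3·4.8 − 4·3.2 = 39.9%

39.9%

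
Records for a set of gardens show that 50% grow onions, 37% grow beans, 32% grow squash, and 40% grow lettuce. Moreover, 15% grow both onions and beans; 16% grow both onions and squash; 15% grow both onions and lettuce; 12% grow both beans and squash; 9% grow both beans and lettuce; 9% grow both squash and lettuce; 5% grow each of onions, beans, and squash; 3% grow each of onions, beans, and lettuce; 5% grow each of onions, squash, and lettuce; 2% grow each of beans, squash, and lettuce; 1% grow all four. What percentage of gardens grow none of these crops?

P(union) = 50 + 37 + 32 + 40 − 15 − 16 − 15 − 12 − 9 − 9 + 5 + 3 + 5 + 2 − 1 = 97%
P(none) = 100% − 97% = 3%

3%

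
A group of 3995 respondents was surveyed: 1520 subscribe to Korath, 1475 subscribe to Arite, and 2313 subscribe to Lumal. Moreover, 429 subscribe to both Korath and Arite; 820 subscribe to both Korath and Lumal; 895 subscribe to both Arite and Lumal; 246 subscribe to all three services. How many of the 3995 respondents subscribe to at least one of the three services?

Apply inclusion-exclusion:
|at least one| = 1520 + 1475 + 2313 − 429 − 820 − 895 + 246 = 3410

3410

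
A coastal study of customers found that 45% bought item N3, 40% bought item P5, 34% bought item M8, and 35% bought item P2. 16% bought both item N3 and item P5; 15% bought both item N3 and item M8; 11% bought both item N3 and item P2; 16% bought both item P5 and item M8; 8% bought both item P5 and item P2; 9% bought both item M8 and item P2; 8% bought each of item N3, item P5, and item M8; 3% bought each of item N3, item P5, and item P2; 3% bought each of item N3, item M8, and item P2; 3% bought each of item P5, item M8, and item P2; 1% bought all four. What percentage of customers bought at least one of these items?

P(union) = 45 + 40 + 34 + 35 − 16 − 15 − 11 − 16 − 8 − 9 + 8 + 3 + 3 + 3 − 1 = 95%

95%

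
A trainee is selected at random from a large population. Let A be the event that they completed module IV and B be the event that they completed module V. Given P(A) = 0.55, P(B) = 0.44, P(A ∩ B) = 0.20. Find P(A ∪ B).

0.79

P(A ∪ B) = 0.55 + 0.44 − 0.20 = 0.79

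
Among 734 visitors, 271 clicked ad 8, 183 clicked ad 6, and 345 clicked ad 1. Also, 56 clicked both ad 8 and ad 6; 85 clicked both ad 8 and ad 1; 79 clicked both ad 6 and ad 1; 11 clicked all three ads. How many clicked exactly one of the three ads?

392

N(exactly one) = 271 + 183 + 345 − 2·56 − 2·85 − 2·79 + 3·11 = 392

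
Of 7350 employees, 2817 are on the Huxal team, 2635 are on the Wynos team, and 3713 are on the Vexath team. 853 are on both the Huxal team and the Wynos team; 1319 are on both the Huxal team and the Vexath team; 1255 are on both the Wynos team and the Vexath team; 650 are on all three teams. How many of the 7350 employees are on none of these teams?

962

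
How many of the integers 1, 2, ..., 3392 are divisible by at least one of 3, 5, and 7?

Apply inclusion-exclusion:
⌊3392/3⌋ + ⌊3392/5⌋ + ⌊3392/7⌋ − ⌊3392/15⌋ − ⌊3392/21⌋ − ⌊3392/35⌋ + ⌊3392/105⌋ = 1130 + 678 + 484 − 226 − 161 − 96 + 32 = 1841

1841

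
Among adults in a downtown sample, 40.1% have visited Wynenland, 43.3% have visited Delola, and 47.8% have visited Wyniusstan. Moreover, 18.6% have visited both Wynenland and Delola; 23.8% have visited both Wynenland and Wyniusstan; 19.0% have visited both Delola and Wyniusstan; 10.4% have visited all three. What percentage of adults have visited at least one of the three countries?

By inclusion–exclusion:
P(union) = 40.1 + 43.3 + 47.8 − 18.6 − 23.8 − 19.0 + 10.4 = 80.2%

80.2%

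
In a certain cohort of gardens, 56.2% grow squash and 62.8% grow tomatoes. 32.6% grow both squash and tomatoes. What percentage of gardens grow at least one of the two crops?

86.4%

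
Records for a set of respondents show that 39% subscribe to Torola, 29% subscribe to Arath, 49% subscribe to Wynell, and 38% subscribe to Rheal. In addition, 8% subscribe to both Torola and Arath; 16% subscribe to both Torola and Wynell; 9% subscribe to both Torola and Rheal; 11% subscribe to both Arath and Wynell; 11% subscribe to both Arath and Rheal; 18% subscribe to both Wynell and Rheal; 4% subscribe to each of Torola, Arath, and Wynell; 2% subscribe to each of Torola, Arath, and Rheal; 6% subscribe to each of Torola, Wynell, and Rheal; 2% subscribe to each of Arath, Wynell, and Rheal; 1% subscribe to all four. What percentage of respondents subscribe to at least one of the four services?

95%

P(at least one) = 39 + 29 + 49 + 38 − 8 − 16 − 9 − 11 − 11 − 18 + 4 + 2 + 6 + 2 − 1 = 95%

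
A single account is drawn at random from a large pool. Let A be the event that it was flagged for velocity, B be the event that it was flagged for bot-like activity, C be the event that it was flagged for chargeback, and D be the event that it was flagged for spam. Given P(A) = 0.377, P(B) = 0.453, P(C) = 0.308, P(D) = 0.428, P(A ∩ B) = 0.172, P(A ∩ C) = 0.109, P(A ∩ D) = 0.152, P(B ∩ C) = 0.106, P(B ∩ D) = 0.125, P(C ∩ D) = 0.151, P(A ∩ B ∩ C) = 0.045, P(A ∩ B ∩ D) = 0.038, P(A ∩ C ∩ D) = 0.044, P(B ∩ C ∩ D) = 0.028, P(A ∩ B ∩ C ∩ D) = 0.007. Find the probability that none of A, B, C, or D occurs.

Apply inclusion-exclusion:
P(A ∪ B ∪ C ∪ D) = 0.377 + 0.453 + 0.308 + 0.428 − 0.172 − 0.109 − 0.152 − 0.106 − 0.125 − 0.151 + 0.045 + 0.038 + 0.044 + 0.028 − 0.007 = 0.899
P(none) = 1 − 0.899 = 0.101

0.101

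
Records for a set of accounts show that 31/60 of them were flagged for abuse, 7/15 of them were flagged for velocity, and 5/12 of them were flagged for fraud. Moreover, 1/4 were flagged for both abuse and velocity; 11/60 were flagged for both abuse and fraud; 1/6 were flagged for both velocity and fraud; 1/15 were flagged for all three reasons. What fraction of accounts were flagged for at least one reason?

P(union) = 31/60 + 7/15 + 5/12 − 1/4 − 11/60 − 1/6 + 1/15 = 13/15

13/15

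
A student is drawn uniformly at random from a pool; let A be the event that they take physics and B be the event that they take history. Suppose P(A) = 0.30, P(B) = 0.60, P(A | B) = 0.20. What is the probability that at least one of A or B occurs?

P(A ∩ B) = P(B)·P(A|B) = 0.60 × 0.20 = 0.12
By inclusion-exclusion,
P(A ∪ B) = 0.30 + 0.60 − 0.12 = 0.78

0.78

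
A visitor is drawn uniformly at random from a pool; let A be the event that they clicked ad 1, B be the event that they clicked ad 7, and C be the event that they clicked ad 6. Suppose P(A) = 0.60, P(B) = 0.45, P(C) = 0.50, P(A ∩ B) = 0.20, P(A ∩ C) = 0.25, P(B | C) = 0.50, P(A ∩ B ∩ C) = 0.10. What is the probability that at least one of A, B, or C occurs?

0.95

P(B ∩ C) = P(C)·P(B|C) = 0.50 × 0.50 = 0.25
Apply inclusion-exclusion:
P(A ∪ B ∪ C) = 0.60 + 0.45 + 0.50 − 0.20 − 0.25 − 0.25 + 0.10 = 0.95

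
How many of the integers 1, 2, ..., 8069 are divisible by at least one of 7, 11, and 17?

2151

By inclusion-exclusion,
⌊8069/7⌋ + ⌊8069/11⌋ + ⌊8069/17⌋ − ⌊8069/77⌋ − ⌊8069/119⌋ − ⌊8069/187⌋ + ⌊8069/1309⌋ = 1152 + 733 + 474 − 104 − 67 − 43 + 6 = 2151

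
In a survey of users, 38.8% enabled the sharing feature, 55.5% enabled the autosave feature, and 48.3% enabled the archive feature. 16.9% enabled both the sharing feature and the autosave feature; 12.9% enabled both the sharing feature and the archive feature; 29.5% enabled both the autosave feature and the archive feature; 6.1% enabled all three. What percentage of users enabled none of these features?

10.6%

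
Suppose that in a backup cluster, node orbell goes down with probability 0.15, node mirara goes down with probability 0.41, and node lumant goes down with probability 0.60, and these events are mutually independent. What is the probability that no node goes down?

Independence gives P(none) = ∏(1 − pᵢ).
P(none) = (1 − 0.15) × (1 − 0.41) × (1 − 0.60) = 0.85 × 0.59 × 0.40 = 0.2006

0.2006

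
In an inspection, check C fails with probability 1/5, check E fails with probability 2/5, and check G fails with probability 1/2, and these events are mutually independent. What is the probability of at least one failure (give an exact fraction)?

Since the events are independent, P(none) is the product of the individual non-occurrence probabilities.
P(none) = (1 − 1/5) × (1 − 2/5) × (1 − 1/2) = 4/5 × 3/5 × 1/2 = 6/25
P(at least one) = 1 − 6/25 = 19/25

19/25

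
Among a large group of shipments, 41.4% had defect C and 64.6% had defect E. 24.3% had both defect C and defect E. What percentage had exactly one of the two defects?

57.4%

Using the inclusion–exclusion count for exactly one event:
P(exactly one) = 41.4 + 64.6 − 2·24.3 = 57.4%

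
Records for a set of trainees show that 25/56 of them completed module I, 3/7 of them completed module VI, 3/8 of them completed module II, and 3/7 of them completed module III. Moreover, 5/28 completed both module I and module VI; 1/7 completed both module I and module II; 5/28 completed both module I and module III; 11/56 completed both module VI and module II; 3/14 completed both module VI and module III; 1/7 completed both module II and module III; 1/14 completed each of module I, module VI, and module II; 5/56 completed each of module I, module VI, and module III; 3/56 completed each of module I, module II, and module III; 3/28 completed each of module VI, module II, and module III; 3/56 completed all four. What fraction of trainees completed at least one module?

P(≥1) = 25/56 + 3/7 + 3/8 + 3/7 − 5/28 − 1/7 − 5/28 − 11/56 − 3/14 − 1/7 + 1/14 + 5/56 + 3/56 + 3/28 − 3/56 = 25/28

25/28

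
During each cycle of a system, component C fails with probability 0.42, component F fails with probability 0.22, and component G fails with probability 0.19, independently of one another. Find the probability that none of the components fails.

0.366444

P(none) = (1 − 0.42) × (1 − 0.22) × (1 − 0.19) = 0.58 × 0.78 × 0.81 = 0.366444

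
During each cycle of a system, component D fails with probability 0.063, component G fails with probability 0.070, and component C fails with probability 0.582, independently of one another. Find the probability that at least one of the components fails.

P(none) = (1 − 0.063) × (1 − 0.070) × (1 − 0.582) = 0.937 × 0.930 × 0.418 = 0.36424938
P(at least one) = 1 − 0.36424938 = 0.63575062

0.63575062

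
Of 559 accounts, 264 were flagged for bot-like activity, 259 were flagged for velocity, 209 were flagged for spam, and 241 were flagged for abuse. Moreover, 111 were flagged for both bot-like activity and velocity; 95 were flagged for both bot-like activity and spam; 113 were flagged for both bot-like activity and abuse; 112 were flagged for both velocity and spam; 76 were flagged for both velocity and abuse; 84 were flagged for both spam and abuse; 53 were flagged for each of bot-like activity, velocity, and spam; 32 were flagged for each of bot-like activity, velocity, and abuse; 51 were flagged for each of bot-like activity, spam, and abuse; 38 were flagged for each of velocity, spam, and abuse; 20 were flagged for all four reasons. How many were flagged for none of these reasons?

Inclusion–exclusion gives
N(≥1) = 264 + 259 + 209 + 241 − 111 − 95 − 113 − 112 − 76 − 84 + 53 + 32 + 51 + 38 − 20 = 536
None: 559 − 536 = 23

23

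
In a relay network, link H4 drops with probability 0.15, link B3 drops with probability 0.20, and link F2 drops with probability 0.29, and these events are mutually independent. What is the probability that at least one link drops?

0.5172

Since the events are independent, P(none) is the product of the individual non-occurrence probabilities.
P(none) = (1 − 0.15) × (1 − 0.20) × (1 − 0.29) = 0.85 × 0.80 × 0.71 = 0.4828
P(at least one) = 1 − 0.4828 = 0.5172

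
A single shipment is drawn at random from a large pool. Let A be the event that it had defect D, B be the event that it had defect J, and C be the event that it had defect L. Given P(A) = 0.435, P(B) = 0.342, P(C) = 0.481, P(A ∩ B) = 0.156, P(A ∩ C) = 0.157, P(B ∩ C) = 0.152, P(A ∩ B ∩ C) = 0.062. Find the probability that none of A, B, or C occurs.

0.145

By inclusion-exclusion,
P(A ∪ B ∪ C) = 0.435 + 0.342 + 0.481 − 0.156 − 0.157 − 0.152 + 0.062 = 0.855
P(none) = 1 − 0.855 = 0.145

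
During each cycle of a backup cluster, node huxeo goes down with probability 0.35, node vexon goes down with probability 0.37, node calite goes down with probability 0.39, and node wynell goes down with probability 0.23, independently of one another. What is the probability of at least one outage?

0.80765785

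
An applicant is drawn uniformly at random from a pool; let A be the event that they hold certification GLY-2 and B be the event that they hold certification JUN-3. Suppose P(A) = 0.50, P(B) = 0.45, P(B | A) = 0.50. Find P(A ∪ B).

0.70

P(A ∩ B) = P(A)·P(B|A) = 0.50 × 0.50 = 0.25
P(A ∪ B) = 0.50 + 0.45 − 0.25 = 0.70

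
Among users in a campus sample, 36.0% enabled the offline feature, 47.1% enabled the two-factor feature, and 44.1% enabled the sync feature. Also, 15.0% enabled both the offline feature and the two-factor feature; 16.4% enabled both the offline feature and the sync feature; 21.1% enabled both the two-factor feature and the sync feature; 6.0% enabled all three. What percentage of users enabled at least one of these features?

Inclusion–exclusion gives
P(≥1) = 36.0 + 47.1 + 44.1 − 15.0 − 16.4 − 21.1 + 6.0 = 80.7%

80.7%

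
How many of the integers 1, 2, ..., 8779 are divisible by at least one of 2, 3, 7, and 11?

6498

⌊8779/2⌋ + ⌊8779/3⌋ + ⌊8779/7⌋ + ⌊8779/11⌋ − ⌊8779/6⌋ − ⌊8779/14⌋ − ⌊8779/22⌋ − ⌊8779/21⌋ − ⌊8779/33⌋ − ⌊8779/77⌋ + ⌊8779/42⌋ + ⌊8779/66⌋ + ⌊8779/154⌋ + ⌊8779/231⌋ − ⌊8779/462⌋ = 4389 + 2926 + 1254 + 798 − 1463 − 627 − 399 − 418 − 266 − 114 + 209 + 133 + 57 + 38 − 19 = 6498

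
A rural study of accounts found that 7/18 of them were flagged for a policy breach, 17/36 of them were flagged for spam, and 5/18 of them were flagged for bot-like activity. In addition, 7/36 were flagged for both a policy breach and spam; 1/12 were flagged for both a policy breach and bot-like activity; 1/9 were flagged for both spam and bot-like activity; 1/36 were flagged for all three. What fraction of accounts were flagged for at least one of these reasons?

Apply inclusion-exclusion:
P(union) = 7/18 + 17/36 + 5/18 − 7/36 − 1/12 − 1/9 + 1/36 = 7/9

7/9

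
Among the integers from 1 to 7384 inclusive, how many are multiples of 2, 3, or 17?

3692 + 2461 + 434 − 1230 − 217 − 144 + 72 = 5068

5068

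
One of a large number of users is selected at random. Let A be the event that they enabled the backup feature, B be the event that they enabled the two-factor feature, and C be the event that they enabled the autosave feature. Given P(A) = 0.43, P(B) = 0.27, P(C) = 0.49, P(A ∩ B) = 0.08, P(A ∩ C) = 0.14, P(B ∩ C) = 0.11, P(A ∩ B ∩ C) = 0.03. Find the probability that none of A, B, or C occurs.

0.11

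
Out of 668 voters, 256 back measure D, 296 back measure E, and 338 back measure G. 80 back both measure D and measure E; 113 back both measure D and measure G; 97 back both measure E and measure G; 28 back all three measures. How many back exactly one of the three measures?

|exactly one| = 256 + 296 + 338 − 2·80 − 2·113 − 2·97 + 3·28 = 394

394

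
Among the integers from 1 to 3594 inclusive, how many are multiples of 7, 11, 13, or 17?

1159

Inclusion–exclusion gives
⌊3594/7⌋ + ⌊3594/11⌋ + ⌊3594/13⌋ + ⌊3594/17⌋ − ⌊3594/77⌋ − ⌊3594/91⌋ − ⌊3594/119⌋ − ⌊3594/143⌋ − ⌊3594/187⌋ − ⌊3594/221⌋ + ⌊3594/1001⌋ + ⌊3594/1309⌋ + ⌊3594/1547⌋ + ⌊3594/2431⌋ − ⌊3594/17017⌋ = 513 + 326 + 276 + 211 − 46 − 39 − 30 − 25 − 19 − 16 + 3 + 2 + 2 + 1 − 0 = 1159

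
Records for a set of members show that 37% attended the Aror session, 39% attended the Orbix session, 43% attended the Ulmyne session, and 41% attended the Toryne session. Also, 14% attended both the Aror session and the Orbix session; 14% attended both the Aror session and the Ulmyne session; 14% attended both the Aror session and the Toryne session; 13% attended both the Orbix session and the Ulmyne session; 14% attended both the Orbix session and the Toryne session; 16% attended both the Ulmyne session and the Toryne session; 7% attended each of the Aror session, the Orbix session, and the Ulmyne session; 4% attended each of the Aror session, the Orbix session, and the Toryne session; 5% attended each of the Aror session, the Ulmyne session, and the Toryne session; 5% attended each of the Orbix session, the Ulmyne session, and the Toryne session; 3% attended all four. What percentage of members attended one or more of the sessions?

93%

Apply inclusion-exclusion:
P(union) = 37 + 39 + 43 + 41 − 14 − 14 − 14 − 13 − 14 − 16 + 7 + 4 + 5 + 5 − 3 = 93%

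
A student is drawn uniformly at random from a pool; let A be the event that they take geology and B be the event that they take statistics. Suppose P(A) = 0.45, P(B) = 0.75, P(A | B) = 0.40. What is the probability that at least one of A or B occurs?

0.90

P(A ∩ B) = P(B)·P(A|B) = 0.75 × 0.40 = 0.30
By inclusion–exclusion:
P(A ∪ B) = 0.45 + 0.75 − 0.30 = 0.90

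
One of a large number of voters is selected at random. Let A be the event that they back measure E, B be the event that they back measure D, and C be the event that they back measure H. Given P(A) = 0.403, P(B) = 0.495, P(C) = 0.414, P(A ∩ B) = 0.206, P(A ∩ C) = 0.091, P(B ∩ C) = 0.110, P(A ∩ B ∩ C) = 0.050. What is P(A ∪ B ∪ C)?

Apply inclusion-exclusion:
P(A ∪ B ∪ C) = 0.403 + 0.495 + 0.414 − 0.206 − 0.091 − 0.110 + 0.050 = 0.955

0.955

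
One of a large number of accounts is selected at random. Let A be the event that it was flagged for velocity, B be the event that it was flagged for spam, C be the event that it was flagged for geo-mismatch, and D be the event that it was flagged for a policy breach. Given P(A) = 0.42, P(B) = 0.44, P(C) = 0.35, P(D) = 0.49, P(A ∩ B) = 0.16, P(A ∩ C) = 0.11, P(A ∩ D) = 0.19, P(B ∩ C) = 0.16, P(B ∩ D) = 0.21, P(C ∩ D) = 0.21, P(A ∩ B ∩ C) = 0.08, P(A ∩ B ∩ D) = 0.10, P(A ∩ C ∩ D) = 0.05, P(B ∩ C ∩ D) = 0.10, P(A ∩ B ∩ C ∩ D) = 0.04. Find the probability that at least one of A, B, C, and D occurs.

Using inclusion–exclusion:
P(A ∪ B ∪ C ∪ D) = 0.42 + 0.44 + 0.35 + 0.49 − 0.16 − 0.11 − 0.19 − 0.16 − 0.21 − 0.21 + 0.08 + 0.10 + 0.05 + 0.10 − 0.04 = 0.95

0.95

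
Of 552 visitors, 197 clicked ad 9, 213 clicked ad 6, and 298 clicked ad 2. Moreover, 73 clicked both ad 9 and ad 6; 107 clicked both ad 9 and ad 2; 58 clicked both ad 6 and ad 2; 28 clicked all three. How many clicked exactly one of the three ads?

316

By inclusion–exclusion (exactly-one form):
N(exactly one) = 197 + 213 + 298 − 2·73 − 2·107 − 2·58 + 3·28 = 316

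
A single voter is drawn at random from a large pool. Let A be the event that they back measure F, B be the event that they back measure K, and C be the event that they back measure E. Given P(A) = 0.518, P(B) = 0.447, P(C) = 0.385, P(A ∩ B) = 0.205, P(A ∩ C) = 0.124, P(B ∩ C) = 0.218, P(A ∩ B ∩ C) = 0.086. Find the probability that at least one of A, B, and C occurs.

0.889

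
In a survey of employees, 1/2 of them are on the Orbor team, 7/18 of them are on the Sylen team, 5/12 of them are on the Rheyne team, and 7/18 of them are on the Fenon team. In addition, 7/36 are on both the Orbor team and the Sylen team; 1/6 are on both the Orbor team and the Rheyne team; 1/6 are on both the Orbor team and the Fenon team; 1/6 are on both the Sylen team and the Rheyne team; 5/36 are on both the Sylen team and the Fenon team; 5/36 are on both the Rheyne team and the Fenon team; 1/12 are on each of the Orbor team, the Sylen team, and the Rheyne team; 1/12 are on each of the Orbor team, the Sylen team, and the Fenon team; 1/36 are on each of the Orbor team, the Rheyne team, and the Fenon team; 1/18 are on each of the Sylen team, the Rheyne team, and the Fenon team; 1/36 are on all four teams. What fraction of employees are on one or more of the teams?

By inclusion–exclusion:
P(at least one) = 1/2 + 7/18 + 5/12 + 7/18 − 7/36 − 1/6 − 1/6 − 1/6 − 5/36 − 5/36 + 1/12 + 1/12 + 1/36 + 1/18 − 1/36 = 17/18

17/18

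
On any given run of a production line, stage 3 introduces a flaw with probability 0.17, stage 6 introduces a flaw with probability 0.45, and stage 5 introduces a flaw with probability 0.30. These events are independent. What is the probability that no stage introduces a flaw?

0.31955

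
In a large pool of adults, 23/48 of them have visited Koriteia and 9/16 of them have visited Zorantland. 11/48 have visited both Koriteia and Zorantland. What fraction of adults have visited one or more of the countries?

13/16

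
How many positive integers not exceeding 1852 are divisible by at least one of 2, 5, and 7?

Inclusion–exclusion gives
floor(1852/2) + floor(1852/5) + floor(1852/7) − floor(1852/10) − floor(1852/14) − floor(1852/35) + floor(1852/70) = 926 + 370 + 264 − 185 − 132 − 52 + 26 = 1217

1217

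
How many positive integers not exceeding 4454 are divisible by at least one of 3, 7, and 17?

2058

By inclusion–exclusion:
floor(4454/3) + floor(4454/7) + floor(4454/17) − floor(4454/21) − floor(4454/51) − floor(4454/119) + floor(4454/357) = 1484 + 636 + 262 − 212 − 87 − 37 + 12 = 2058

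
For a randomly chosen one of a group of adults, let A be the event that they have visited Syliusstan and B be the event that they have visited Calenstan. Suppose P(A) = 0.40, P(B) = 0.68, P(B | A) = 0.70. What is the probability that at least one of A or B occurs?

P(A ∩ B) = P(A)·P(B|A) = 0.40 × 0.70 = 0.28
Using inclusion–exclusion:
P(A ∪ B) = 0.40 + 0.68 − 0.28 = 0.80

0.80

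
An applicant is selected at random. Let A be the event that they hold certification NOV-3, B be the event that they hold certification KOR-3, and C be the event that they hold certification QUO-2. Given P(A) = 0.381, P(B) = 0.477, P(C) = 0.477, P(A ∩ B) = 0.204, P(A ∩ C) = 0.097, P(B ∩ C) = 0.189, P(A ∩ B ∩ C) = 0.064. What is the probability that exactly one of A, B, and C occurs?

0.547

Using the inclusion–exclusion count for exactly one event:
P(exactly one) = 0.381 + 0.477 + 0.477 − 2·0.204 − 2·0.097 − 2·0.189 + 3·0.064 = 0.547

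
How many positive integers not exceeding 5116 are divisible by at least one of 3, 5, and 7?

2776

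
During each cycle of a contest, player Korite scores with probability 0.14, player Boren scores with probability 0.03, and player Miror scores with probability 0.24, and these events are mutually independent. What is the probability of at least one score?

Independence gives P(none) = ∏(1 − pᵢ).
P(none) = (1 − 0.14) × (1 − 0.03) × (1 − 0.24) = 0.86 × 0.97 × 0.76 = 0.633992
P(at least one) = 1 − 0.633992 = 0.366008

0.366008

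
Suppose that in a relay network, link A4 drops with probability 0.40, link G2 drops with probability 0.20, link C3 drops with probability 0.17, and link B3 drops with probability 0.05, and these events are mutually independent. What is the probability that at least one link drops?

0.62152

Independence gives P(none) = ∏(1 − pᵢ).
P(none) = (1 − 0.40) × (1 − 0.20) × (1 − 0.17) × (1 − 0.05) = 0.60 × 0.80 × 0.83 × 0.95 = 0.37848
P(at least one) = 1 − 0.37848 = 0.62152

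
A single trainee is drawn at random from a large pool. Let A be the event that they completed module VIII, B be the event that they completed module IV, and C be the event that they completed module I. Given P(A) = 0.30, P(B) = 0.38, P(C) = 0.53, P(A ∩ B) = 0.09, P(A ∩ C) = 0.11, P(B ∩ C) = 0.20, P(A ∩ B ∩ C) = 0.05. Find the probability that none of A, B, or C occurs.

0.14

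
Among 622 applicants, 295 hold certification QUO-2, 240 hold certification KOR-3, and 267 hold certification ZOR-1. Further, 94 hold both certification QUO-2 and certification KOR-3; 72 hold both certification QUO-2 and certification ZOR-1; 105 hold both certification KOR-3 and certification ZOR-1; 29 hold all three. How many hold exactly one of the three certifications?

By inclusion–exclusion (exactly-one form):
|exactly one| = 295 + 240 + 267 − 2·94 − 2·72 − 2·105 + 3·29 = 347

347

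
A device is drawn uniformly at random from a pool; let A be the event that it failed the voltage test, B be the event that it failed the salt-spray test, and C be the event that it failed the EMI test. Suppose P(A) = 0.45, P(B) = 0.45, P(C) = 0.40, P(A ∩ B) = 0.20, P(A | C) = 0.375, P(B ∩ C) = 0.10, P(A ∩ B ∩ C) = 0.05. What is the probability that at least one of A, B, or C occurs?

P(A ∩ C) = P(C)·P(A|C) = 0.40 × 0.375 = 0.15
Using inclusion–exclusion:
P(A ∪ B ∪ C) = 0.45 + 0.45 + 0.40 − 0.20 − 0.15 − 0.10 + 0.05 = 0.90

0.90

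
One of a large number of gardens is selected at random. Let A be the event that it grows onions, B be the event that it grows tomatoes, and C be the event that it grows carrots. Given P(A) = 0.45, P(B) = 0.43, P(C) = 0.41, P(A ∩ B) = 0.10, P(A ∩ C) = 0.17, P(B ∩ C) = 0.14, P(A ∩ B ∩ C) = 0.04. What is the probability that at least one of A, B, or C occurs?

0.92

P(A ∪ B ∪ C) = 0.45 + 0.43 + 0.41 − 0.10 − 0.17 − 0.14 + 0.04 = 0.92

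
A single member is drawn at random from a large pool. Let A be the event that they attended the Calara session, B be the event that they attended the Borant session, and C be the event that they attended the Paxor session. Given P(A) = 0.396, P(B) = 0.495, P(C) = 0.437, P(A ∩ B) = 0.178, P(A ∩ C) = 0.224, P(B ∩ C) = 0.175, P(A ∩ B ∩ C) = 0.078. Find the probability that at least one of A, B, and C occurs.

Apply inclusion-exclusion:
P(A ∪ B ∪ C) = 0.396 + 0.495 + 0.437 − 0.178 − 0.224 − 0.175 + 0.078 = 0.829

0.829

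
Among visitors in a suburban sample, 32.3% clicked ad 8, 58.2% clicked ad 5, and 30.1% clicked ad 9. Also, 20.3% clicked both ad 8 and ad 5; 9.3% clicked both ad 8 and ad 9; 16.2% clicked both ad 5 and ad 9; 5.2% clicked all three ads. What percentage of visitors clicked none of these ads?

20.0%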